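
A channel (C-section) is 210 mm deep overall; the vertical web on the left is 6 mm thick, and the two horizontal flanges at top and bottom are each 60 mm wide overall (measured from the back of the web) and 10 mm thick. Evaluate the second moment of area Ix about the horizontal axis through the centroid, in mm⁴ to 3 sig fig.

Ix ≈ 1.54 × 10⁷ mm⁴

Treat the section as a set of non-overlapping primitives; coordinates are from the bounding-box lower-left.
Web: 6 × 210, A = 1 260 mm², y = 105 mm, Ī = 4 630 500 mm⁴.
Top flange (beyond web): 54 × 10, A = 540 mm², y = 205 mm, Ī = 4 500 mm⁴.
Bottom flange (beyond web): 54 × 10, A = 540 mm², y = 5 mm, Ī = 4 500 mm⁴.
By symmetry the centroid is at mid-height, ȳ = 105 mm.
Transfer each piece to the horizontal axis through the centroid using Ī + A·d² with d = y − 105:
  web: d = 0 mm → contributes +4 630 500 mm⁴
  top flange (beyond web): d = 100 mm → contributes +5 404 500 mm⁴
  bottom flange (beyond web): d = -100 mm → contributes +5 404 500 mm⁴
Total I = 15 439 500 mm⁴.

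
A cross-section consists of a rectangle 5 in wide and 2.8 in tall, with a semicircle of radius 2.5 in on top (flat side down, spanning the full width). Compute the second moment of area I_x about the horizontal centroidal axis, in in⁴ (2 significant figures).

I_x ≈ 48 in⁴

Treat the section as a set of non-overlapping primitives; coordinates are from the bounding-box lower-left.
Rectangular body: 5 × 2.8, A = 14 in², y = 1.4 in, Ī = 9.147 in⁴.
Semicircular cap: semicircle r = 2.5, A = 9.817 in², y = 3.861 in, Ī = 4.287 in⁴.
Centroid: ȳ = ΣA·y / ΣA = 2.414 in.
Transfer each piece to the horizontal centroidal axis using Ī + A·d² with d = y − 2.414:
  rectangular body: d = -1.014 in → contributes +23.55 in⁴
  semicircular cap: d = 1.447 in → contributes +24.83 in⁴
Total I = 48.39 in⁴.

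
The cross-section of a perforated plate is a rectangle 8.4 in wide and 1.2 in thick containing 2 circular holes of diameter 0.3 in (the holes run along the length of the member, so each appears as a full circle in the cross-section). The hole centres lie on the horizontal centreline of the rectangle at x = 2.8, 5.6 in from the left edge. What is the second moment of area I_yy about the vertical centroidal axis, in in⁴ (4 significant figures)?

Decompose the section into non-overlapping parts with the origin at the bottom-left of its bounding rectangle.
Plate: 8.4 × 1.2, A = 10.08 in², x = 4.2 in, Ī = 59.2704 in⁴.
Hole 1 (subtracted): ⌀0.3, A = 0.0706858 in², x = 2.8 in, Ī = 0.000397608 in⁴.
Hole 2 (subtracted): ⌀0.3, A = 0.0706858 in², x = 5.6 in, Ī = 0.000397608 in⁴.
By symmetry the centroid is at mid-width, x̄ = 4.2 in.
Transfer each piece to the vertical centroidal axis using Ī + A·d² with d = x − 4.2:
  plate: d = 0 in → contributes +59.2704 in⁴
  hole 1: d = -1.4 in → contributes −0.138942 in⁴
  hole 2: d = 1.4 in → contributes −0.138942 in⁴
Total I = 58.9925 in⁴.

I_yy ≈ 58.99 in⁴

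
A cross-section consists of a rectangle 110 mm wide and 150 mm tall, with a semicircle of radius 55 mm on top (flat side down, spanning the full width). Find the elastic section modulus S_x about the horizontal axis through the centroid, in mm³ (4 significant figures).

S_x ≈ 6.261 × 10⁵ mm³

Split into non-overlapping primitives; take the origin at the lower-left of the bounding box.
Rectangular body: 110 × 150, A = 16 500 mm², y = 75 mm, Ī = 30 937 500 mm⁴.
Semicircular cap: semicircle r = 55, A = 4751.66 mm², y = 173.343 mm, Ī = 1 004 345 mm⁴.
Centroid: ȳ = ΣA·y / ΣA = 96.9885 mm.
Transfer each piece to the horizontal axis through the centroid using Ī + A·d² with d = y − 96.9885:
  rectangular body: d = -21.9885 mm → contributes +38 915 118 mm⁴
  semicircular cap: d = 76.3543 mm → contributes +28 706 397 mm⁴
Total I = 67 621 516 mm⁴.
Extreme fibre distance c = 108.012 mm; S = I/c = 626 058 mm³.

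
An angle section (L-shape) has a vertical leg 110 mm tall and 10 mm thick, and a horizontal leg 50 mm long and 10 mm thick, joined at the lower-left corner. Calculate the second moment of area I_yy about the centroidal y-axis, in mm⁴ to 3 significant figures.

I_yy ≈ 2.46 × 10⁵ mm⁴

Break the section into simple shapes (no overlaps), measuring from the bottom-left corner of the bounding box.
Vertical leg: 10 × 110, A = 1 100 mm², x = 5 mm, Ī = 9166.7 mm⁴.
Horizontal leg (remainder): 40 × 10, A = 400 mm², x = 30 mm, Ī = 53 333 mm⁴.
Centroid: x̄ = ΣA·x / ΣA = 11.667 mm.
Transfer each piece to the centroidal y-axis using Ī + A·d² with d = x − 11.667:
  vertical leg: d = -6.6667 mm → contributes +58 056 mm⁴
  horizontal leg (remainder): d = 18.333 mm → contributes +187 778 mm⁴
Total I = 245 833 mm⁴.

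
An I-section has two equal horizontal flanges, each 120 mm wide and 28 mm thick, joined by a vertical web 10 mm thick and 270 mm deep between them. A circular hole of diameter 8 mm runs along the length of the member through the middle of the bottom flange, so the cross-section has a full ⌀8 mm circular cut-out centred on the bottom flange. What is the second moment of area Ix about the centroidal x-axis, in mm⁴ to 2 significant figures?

Split into non-overlapping primitives; take the origin at the lower-left of the bounding box.
Bottom flange: 120 × 28, A = 3 360 mm², y = 14 mm, Ī = 219 520 mm⁴.
Web: 10 × 270, A = 2 700 mm², y = 163 mm, Ī = 16 402 500 mm⁴.
Top flange: 120 × 28, A = 3 360 mm², y = 312 mm, Ī = 219 520 mm⁴.
Hole (subtracted): ⌀8, A = 50.27 mm², y = 14 mm, Ī = 201.1 mm⁴.
Centroid: ȳ = ΣA·y / ΣA = 163.8 mm.
Transfer each piece to the centroidal x-axis using Ī + A·d² with d = y − 163.8:
  bottom flange: d = -149.8 mm → contributes +75 617 385 mm⁴
  web: d = -0.7993 mm → contributes +16 404 225 mm⁴
  top flange: d = 148.2 mm → contributes +74 016 669 mm⁴
  hole: d = -149.8 mm → contributes −1 128 150 mm⁴
Total I = 164 910 128 mm⁴.

Ix ≈ 1.6 × 10⁸ mm⁴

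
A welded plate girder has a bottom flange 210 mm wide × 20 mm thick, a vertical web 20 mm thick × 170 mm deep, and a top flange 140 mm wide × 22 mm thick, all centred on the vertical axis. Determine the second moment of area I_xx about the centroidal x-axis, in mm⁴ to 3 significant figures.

I_xx ≈ 7.37 × 10⁷ mm⁴

Treat the section as a set of non-overlapping primitives; coordinates are from the bounding-box lower-left.
Bottom plate: 210 × 20, A = 4 200 mm², y = 10 mm, Ī = 140 000 mm⁴.
Web plate: 20 × 170, A = 3 400 mm², y = 105 mm, Ī = 8 188 333 mm⁴.
Top plate: 140 × 22, A = 3 080 mm², y = 201 mm, Ī = 124 227 mm⁴.
Centroid: ȳ = ΣA·y / ΣA = 95.326 mm.
Transfer each piece to the centroidal x-axis using Ī + A·d² with d = y − 95.326:
  bottom plate: d = -85.326 mm → contributes +30 718 098 mm⁴
  web plate: d = 9.6742 mm → contributes +8 506 537 mm⁴
  top plate: d = 105.67 mm → contributes +34 518 671 mm⁴
Total I = 73 743 306 mm⁴.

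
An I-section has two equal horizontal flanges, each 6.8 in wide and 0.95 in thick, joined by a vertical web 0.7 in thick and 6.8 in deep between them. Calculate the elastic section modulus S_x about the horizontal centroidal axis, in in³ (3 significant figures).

Treat the section as a set of non-overlapping primitives; coordinates are from the bounding-box lower-left.
Bottom flange: 6.8 × 0.95, A = 6.46 in², y = 0.475 in, Ī = 0.48585 in⁴.
Web: 0.7 × 6.8, A = 4.76 in², y = 4.35 in, Ī = 18.342 in⁴.
Top flange: 6.8 × 0.95, A = 6.46 in², y = 8.225 in, Ī = 0.48585 in⁴.
By symmetry the centroid is at mid-height, ȳ = 4.35 in.
Transfer each piece to the horizontal centroidal axis using Ī + A·d² with d = y − 4.35:
  bottom flange: d = -3.875 in → contributes +97.487 in⁴
  web: d = 0 in → contributes +18.342 in⁴
  top flange: d = 3.875 in → contributes +97.487 in⁴
Total I = 213.32 in⁴.
Extreme fibre distance c = 4.35 in; S = I/c = 49.038 in³.

S_x ≈ 49.0 in³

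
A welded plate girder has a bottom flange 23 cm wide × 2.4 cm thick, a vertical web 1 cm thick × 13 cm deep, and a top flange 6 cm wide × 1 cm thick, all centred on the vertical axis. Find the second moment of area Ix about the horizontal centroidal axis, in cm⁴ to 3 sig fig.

Split into non-overlapping primitives; take the origin at the lower-left of the bounding box.
Bottom plate: 23 × 2.4, A = 55.2 cm², y = 1.2 cm, Ī = 26.496 cm⁴.
Web plate: 1 × 13, A = 13 cm², y = 8.9 cm, Ī = 183.08 cm⁴.
Top plate: 6 × 1, A = 6 cm², y = 15.9 cm, Ī = 0.5 cm⁴.
Centroid: ȳ = ΣA·y / ΣA = 3.7377 cm.
Transfer each piece to the horizontal centroidal axis using Ī + A·d² with d = y − 3.7377:
  bottom plate: d = -2.5377 cm → contributes +381.99 cm⁴
  web plate: d = 5.1623 cm → contributes +529.52 cm⁴
  top plate: d = 12.162 cm → contributes +888.02 cm⁴
Total I = 1799.5 cm⁴.

Ix ≈ 1800 cm⁴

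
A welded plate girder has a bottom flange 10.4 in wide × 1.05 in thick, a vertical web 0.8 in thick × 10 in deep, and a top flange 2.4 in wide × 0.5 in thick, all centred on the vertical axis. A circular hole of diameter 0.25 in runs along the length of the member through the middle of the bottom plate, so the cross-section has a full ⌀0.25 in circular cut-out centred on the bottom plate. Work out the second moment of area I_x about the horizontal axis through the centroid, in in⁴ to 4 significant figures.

Decompose the section into non-overlapping parts with the origin at the bottom-left of its bounding rectangle.
Bottom plate: 10.4 × 1.05, A = 10.92 in², y = 0.525 in, Ī = 1.00328 in⁴.
Web plate: 0.8 × 10, A = 8 in², y = 6.05 in, Ī = 66.6667 in⁴.
Top plate: 2.4 × 0.5, A = 1.2 in², y = 11.3 in, Ī = 0.025 in⁴.
Hole (subtracted): ⌀0.25, A = 0.0490874 in², y = 0.525 in, Ī = 0.000191748 in⁴.
Centroid: ȳ = ΣA·y / ΣA = 3.37141 in.
Transfer each piece to the horizontal axis through the centroid using Ī + A·d² with d = y − 3.37141:
  bottom plate: d = -2.84641 in → contributes +89.4775 in⁴
  web plate: d = 2.67859 in → contributes +124.066 in⁴
  top plate: d = 7.92859 in → contributes +75.4601 in⁴
  hole: d = -2.84641 in → contributes −0.3979 in⁴
Total I = 288.605 in⁴.

I_x ≈ 288.6 in⁴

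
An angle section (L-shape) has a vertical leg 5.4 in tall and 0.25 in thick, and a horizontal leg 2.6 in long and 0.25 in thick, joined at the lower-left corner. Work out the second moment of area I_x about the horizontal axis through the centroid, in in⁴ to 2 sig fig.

I_x ≈ 6.0 in⁴

Treat the section as a set of non-overlapping primitives; coordinates are from the bounding-box lower-left.
Vertical leg: 0.25 × 5.4, A = 1.35 in², y = 2.7 in, Ī = 3.281 in⁴.
Horizontal leg (remainder): 2.35 × 0.25, A = 0.5875 in², y = 0.125 in, Ī = 0.00306 in⁴.
Centroid: ȳ = ΣA·y / ΣA = 1.919 in.
Transfer each piece to the horizontal axis through the centroid using Ī + A·d² with d = y − 1.919:
  vertical leg: d = 0.7808 in → contributes +4.104 in⁴
  horizontal leg (remainder): d = -1.794 in → contributes +1.894 in⁴
Total I = 5.998 in⁴.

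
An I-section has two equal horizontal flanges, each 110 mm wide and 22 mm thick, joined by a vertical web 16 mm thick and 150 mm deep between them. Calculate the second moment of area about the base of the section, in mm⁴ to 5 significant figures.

Break the section into simple shapes (no overlaps), measuring from the bottom-left corner of the bounding box.
Bottom flange: 110 × 22, A = 2 420 mm², y = 11 mm, Ī = 97606.67 mm⁴.
Web: 16 × 150, A = 2 400 mm², y = 97 mm, Ī = 4 500 000 mm⁴.
Top flange: 110 × 22, A = 2 420 mm², y = 183 mm, Ī = 97606.67 mm⁴.
Transfer each piece to the bottom edge using Ī + A·d² with d = y − 0:
  bottom flange: d = 11 mm → contributes +390426.7 mm⁴
  web: d = 97 mm → contributes +27 081 600 mm⁴
  top flange: d = 183 mm → contributes +81 140 987 mm⁴
Total I = 108 613 013 mm⁴.

I_base ≈ 1.0861 × 10⁸ mm⁴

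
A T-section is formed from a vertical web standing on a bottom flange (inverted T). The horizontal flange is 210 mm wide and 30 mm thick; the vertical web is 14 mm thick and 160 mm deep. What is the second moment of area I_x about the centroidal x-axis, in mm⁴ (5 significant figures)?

I_x ≈ 2.0165 × 10⁷ mm⁴

Treat the section as a set of non-overlapping primitives; coordinates are from the bounding-box lower-left.
Flange: 210 × 30, A = 6 300 mm², y = 15 mm, Ī = 472 500 mm⁴.
Web: 14 × 160, A = 2 240 mm², y = 110 mm, Ī = 4 778 667 mm⁴.
Centroid: ȳ = ΣA·y / ΣA = 39.91803 mm.
Transfer each piece to the centroidal x-axis using Ī + A·d² with d = y − 39.91803:
  flange: d = -24.91803 mm → contributes +4 384 223 mm⁴
  web: d = 70.08197 mm → contributes +15 780 387 mm⁴
Total I = 20 164 609 mm⁴.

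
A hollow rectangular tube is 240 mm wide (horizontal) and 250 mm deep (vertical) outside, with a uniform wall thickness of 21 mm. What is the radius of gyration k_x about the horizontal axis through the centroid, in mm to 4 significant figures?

k_x ≈ 93.36 mm

Split into non-overlapping primitives; take the origin at the lower-left of the bounding box.
Outer rectangle: 240 × 250, A = 60 000 mm², y = 125 mm, Ī = 312 500 000 mm⁴.
Inner void (subtracted): 198 × 208, A = 41 184 mm², y = 125 mm, Ī = 148 482 048 mm⁴.
By symmetry the centroid is at mid-height, ȳ = 125 mm.
All pieces are centred on the horizontal axis through the centroid, so I = ΣĪ (holes subtracted) = 164 017 952 mm⁴.
Radius of gyration: k = √(I/A) = √(164 017 952 / 18 816) = 93.3646 mm.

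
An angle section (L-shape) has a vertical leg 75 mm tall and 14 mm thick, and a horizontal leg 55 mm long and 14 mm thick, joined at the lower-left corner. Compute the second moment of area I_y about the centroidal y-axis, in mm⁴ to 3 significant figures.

Break the section into simple shapes (no overlaps), measuring from the bottom-left corner of the bounding box.
Vertical leg: 14 × 75, A = 1 050 mm², x = 7 mm, Ī = 17 150 mm⁴.
Horizontal leg (remainder): 41 × 14, A = 574 mm², x = 34.5 mm, Ī = 80 408 mm⁴.
Centroid: x̄ = ΣA·x / ΣA = 16.72 mm.
Transfer each piece to the centroidal y-axis using Ī + A·d² with d = x − 16.72:
  vertical leg: d = -9.7198 mm → contributes +116 349 mm⁴
  horizontal leg (remainder): d = 17.78 mm → contributes +261 869 mm⁴
Total I = 378 218 mm⁴.

I_y ≈ 3.78 × 10⁵ mm⁴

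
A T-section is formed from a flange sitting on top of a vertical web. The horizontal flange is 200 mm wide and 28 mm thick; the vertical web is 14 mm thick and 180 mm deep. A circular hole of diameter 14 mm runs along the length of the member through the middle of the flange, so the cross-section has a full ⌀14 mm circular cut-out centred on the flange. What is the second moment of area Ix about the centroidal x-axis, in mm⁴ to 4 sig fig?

Treat the section as a set of non-overlapping primitives; coordinates are from the bounding-box lower-left.
Flange: 200 × 28, A = 5 600 mm², y = 194 mm, Ī = 365 867 mm⁴.
Web: 14 × 180, A = 2 520 mm², y = 90 mm, Ī = 6 804 000 mm⁴.
Hole (subtracted): ⌀14, A = 153.938 mm², y = 194 mm, Ī = 1885.74 mm⁴.
Centroid: ȳ = ΣA·y / ΣA = 161.1 mm.
Transfer each piece to the centroidal x-axis using Ī + A·d² with d = y − 161.1:
  flange: d = 32.8996 mm → contributes +6 427 204 mm⁴
  web: d = -71.1004 mm → contributes +19 543 284 mm⁴
  hole: d = 32.8996 mm → contributes −168 505 mm⁴
Total I = 25 801 982 mm⁴.

Ix ≈ 2.580 × 10⁷ mm⁴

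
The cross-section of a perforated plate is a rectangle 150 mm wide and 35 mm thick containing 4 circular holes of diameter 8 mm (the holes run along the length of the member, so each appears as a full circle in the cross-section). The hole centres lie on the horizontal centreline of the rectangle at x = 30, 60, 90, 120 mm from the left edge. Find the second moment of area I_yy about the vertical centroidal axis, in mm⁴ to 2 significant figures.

I_yy ≈ 9.6 × 10⁶ mm⁴

Treat the section as a set of non-overlapping primitives; coordinates are from the bounding-box lower-left.
Plate: 150 × 35, A = 5 250 mm², x = 75 mm, Ī = 9 843 750 mm⁴.
Hole 1 (subtracted): ⌀8, A = 50.27 mm², x = 30 mm, Ī = 201.1 mm⁴.
Hole 2 (subtracted): ⌀8, A = 50.27 mm², x = 60 mm, Ī = 201.1 mm⁴.
Hole 3 (subtracted): ⌀8, A = 50.27 mm², x = 90 mm, Ī = 201.1 mm⁴.
Hole 4 (subtracted): ⌀8, A = 50.27 mm², x = 120 mm, Ī = 201.1 mm⁴.
By symmetry the centroid is at mid-width, x̄ = 75 mm.
Transfer each piece to the vertical centroidal axis using Ī + A·d² with d = x − 75:
  plate: d = 0 mm → contributes +9 843 750 mm⁴
  hole 1: d = -45 mm → contributes −101 989 mm⁴
  hole 2: d = -15 mm → contributes −11 511 mm⁴
  hole 3: d = 15 mm → contributes −11 511 mm⁴
  hole 4: d = 45 mm → contributes −101 989 mm⁴
Total I = 9 616 751 mm⁴.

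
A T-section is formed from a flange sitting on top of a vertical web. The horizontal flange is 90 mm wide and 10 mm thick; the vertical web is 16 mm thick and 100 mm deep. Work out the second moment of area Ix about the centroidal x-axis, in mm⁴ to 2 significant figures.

Ix ≈ 3.1 × 10⁶ mm⁴

Decompose the section into non-overlapping parts with the origin at the bottom-left of its bounding rectangle.
Flange: 90 × 10, A = 900 mm², y = 105 mm, Ī = 7 500 mm⁴.
Web: 16 × 100, A = 1 600 mm², y = 50 mm, Ī = 1 333 333 mm⁴.
Centroid: ȳ = ΣA·y / ΣA = 69.8 mm.
Transfer each piece to the centroidal x-axis using Ī + A·d² with d = y − 69.8:
  flange: d = 35.2 mm → contributes +1 122 636 mm⁴
  web: d = -19.8 mm → contributes +1 960 597 mm⁴
Total I = 3 083 233 mm⁴.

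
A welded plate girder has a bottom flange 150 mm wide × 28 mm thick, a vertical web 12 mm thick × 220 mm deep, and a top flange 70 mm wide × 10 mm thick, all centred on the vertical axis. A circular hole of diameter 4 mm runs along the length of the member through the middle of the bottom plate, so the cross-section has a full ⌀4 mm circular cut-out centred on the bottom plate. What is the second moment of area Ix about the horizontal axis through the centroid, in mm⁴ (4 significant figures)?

Ix ≈ 5.900 × 10⁷ mm⁴

Split into non-overlapping primitives; take the origin at the lower-left of the bounding box.
Bottom plate: 150 × 28, A = 4 200 mm², y = 14 mm, Ī = 274 400 mm⁴.
Web plate: 12 × 220, A = 2 640 mm², y = 138 mm, Ī = 10 648 000 mm⁴.
Top plate: 70 × 10, A = 700 mm², y = 253 mm, Ī = 5833.33 mm⁴.
Hole (subtracted): ⌀4, A = 12.5664 mm², y = 14 mm, Ī = 12.5664 mm⁴.
Centroid: ȳ = ΣA·y / ΣA = 79.7143 mm.
Transfer each piece to the horizontal axis through the centroid using Ī + A·d² with d = y − 79.7143:
  bottom plate: d = -65.7143 mm → contributes +18 411 548 mm⁴
  web plate: d = 58.2857 mm → contributes +19 616 670 mm⁴
  top plate: d = 173.286 mm → contributes +21 025 388 mm⁴
  hole: d = -65.7143 mm → contributes −54278.8 mm⁴
Total I = 58 999 327 mm⁴.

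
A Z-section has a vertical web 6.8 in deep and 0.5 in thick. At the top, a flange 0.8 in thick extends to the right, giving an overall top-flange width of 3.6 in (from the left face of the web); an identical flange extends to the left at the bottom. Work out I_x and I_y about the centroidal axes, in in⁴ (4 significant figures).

I_x ≈ 58.01 in⁴, I_y ≈ 20.11 in⁴

Decompose the section into non-overlapping parts with the origin at the bottom-left of its bounding rectangle.
Web: 0.5 × 6.8, A = 3.4 in², y = 3.4 in, Ī = 13.1013 in⁴.
Top flange (beyond web): 3.1 × 0.8, A = 2.48 in², y = 6.4 in, Ī = 0.132267 in⁴.
Bottom flange (beyond web): 3.1 × 0.8, A = 2.48 in², y = 0.4 in, Ī = 0.132267 in⁴.
Centroid: ȳ = ΣA·y / ΣA = 3.4 in.
Transfer each piece to the centroidal x-axis using Ī + A·d² with d = y − 3.4:
  web: d = 0 in → contributes +13.1013 in⁴
  top flange (beyond web): d = 3 in → contributes +22.4523 in⁴
  bottom flange (beyond web): d = -3 in → contributes +22.4523 in⁴
Total I = 58.0059 in⁴.
For the y-axis: x̄ = 3.35 in.
Repeating about the centroidal y-axis gives I_y = 20.1134 in⁴.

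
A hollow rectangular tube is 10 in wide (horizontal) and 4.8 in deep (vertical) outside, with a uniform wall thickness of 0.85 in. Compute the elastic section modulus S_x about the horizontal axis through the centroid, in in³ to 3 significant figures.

S_x ≈ 29.8 in³

Treat the section as a set of non-overlapping primitives; coordinates are from the bounding-box lower-left.
Outer rectangle: 10 × 4.8, A = 48 in², y = 2.4 in, Ī = 92.16 in⁴.
Inner void (subtracted): 8.3 × 3.1, A = 25.73 in², y = 2.4 in, Ī = 20.605 in⁴.
By symmetry the centroid is at mid-height, ȳ = 2.4 in.
All pieces are centred on the horizontal axis through the centroid, so I = ΣĪ (holes subtracted) = 71.555 in⁴.
Extreme fibre distance c = 2.4 in; S = I/c = 29.814 in³.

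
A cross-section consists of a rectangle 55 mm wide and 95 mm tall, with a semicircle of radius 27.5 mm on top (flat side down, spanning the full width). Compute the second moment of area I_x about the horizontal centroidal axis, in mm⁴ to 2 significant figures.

I_x ≈ 7.4 × 10⁶ mm⁴

Break the section into simple shapes (no overlaps), measuring from the bottom-left corner of the bounding box.
Rectangular body: 55 × 95, A = 5 225 mm², y = 47.5 mm, Ī = 3 929 635 mm⁴.
Semicircular cap: semicircle r = 27.5, A = 1 188 mm², y = 106.7 mm, Ī = 62 772 mm⁴.
Centroid: ȳ = ΣA·y / ΣA = 58.46 mm.
Transfer each piece to the horizontal centroidal axis using Ī + A·d² with d = y − 58.46:
  rectangular body: d = -10.96 mm → contributes +4 557 360 mm⁴
  semicircular cap: d = 48.21 mm → contributes +2 823 795 mm⁴
Total I = 7 381 155 mm⁴.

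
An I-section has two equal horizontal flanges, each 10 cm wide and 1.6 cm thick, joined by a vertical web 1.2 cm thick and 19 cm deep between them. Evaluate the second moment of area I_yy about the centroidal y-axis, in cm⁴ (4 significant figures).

I_yy ≈ 269.4 cm⁴

Split into non-overlapping primitives; take the origin at the lower-left of the bounding box.
Bottom flange: 10 × 1.6, A = 16 cm², x = 5 cm, Ī = 133.333 cm⁴.
Web: 1.2 × 19, A = 22.8 cm², x = 5 cm, Ī = 2.736 cm⁴.
Top flange: 10 × 1.6, A = 16 cm², x = 5 cm, Ī = 133.333 cm⁴.
By symmetry the centroid is at mid-width, x̄ = 5 cm.
All pieces are centred on the centroidal y-axis, so I = ΣĪ = 269.403 cm⁴.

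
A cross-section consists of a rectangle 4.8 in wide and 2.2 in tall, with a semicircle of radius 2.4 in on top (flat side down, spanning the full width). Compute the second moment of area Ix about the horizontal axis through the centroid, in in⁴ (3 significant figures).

Decompose the section into non-overlapping parts with the origin at the bottom-left of its bounding rectangle.
Rectangular body: 4.8 × 2.2, A = 10.56 in², y = 1.1 in, Ī = 4.2592 in⁴.
Semicircular cap: semicircle r = 2.4, A = 9.0478 in², y = 3.2186 in, Ī = 3.6415 in⁴.
Centroid: ȳ = ΣA·y / ΣA = 2.0776 in.
Transfer each piece to the horizontal axis through the centroid using Ī + A·d² with d = y − 2.0776:
  rectangular body: d = -0.9776 in → contributes +14.351 in⁴
  semicircular cap: d = 1.141 in → contributes +15.42 in⁴
Total I = 29.772 in⁴.

Ix ≈ 29.8 in⁴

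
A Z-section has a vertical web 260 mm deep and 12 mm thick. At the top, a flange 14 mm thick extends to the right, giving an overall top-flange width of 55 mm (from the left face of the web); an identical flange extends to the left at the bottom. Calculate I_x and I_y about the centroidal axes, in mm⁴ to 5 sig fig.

Treat the section as a set of non-overlapping primitives; coordinates are from the bounding-box lower-left.
Web: 12 × 260, A = 3 120 mm², y = 130 mm, Ī = 17 576 000 mm⁴.
Top flange (beyond web): 43 × 14, A = 602 mm², y = 253 mm, Ī = 9832.667 mm⁴.
Bottom flange (beyond web): 43 × 14, A = 602 mm², y = 7 mm, Ī = 9832.667 mm⁴.
Centroid: ȳ = ΣA·y / ΣA = 130 mm.
Transfer each piece to the centroidal x-axis using Ī + A·d² with d = y − 130:
  web: d = 0 mm → contributes +17 576 000 mm⁴
  top flange (beyond web): d = 123 mm → contributes +9 117 491 mm⁴
  bottom flange (beyond web): d = -123 mm → contributes +9 117 491 mm⁴
Total I = 35 810 981 mm⁴.
For the y-axis: x̄ = 49 mm.
Repeating about the centroidal y-axis gives I_y = 1 133 481 mm⁴.

I_x ≈ 3.5811 × 10⁷ mm⁴, I_y ≈ 1.1335 × 10⁶ mm⁴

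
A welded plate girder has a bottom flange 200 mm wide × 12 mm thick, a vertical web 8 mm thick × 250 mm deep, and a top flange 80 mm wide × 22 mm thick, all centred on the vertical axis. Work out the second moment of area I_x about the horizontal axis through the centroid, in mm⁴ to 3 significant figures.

Decompose the section into non-overlapping parts with the origin at the bottom-left of its bounding rectangle.
Bottom plate: 200 × 12, A = 2 400 mm², y = 6 mm, Ī = 28 800 mm⁴.
Web plate: 8 × 250, A = 2 000 mm², y = 137 mm, Ī = 10 416 667 mm⁴.
Top plate: 80 × 22, A = 1 760 mm², y = 273 mm, Ī = 70 987 mm⁴.
Centroid: ȳ = ΣA·y / ΣA = 124.82 mm.
Transfer each piece to the horizontal axis through the centroid using Ī + A·d² with d = y − 124.82:
  bottom plate: d = -118.82 mm → contributes +33 911 425 mm⁴
  web plate: d = 12.182 mm → contributes +10 713 460 mm⁴
  top plate: d = 148.18 mm → contributes +38 716 805 mm⁴
Total I = 83 341 690 mm⁴.

I_x ≈ 8.33 × 10⁷ mm⁴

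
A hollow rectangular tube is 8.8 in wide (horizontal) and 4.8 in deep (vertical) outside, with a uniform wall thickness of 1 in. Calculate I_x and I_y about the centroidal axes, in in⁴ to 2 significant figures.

I_x ≈ 69 in⁴, I_y ≈ 200 in⁴

Treat the section as a set of non-overlapping primitives; coordinates are from the bounding-box lower-left.
Outer rectangle: 8.8 × 4.8, A = 42.24 in², y = 2.4 in, Ī = 81.1 in⁴.
Inner void (subtracted): 6.8 × 2.8, A = 19.04 in², y = 2.4 in, Ī = 12.44 in⁴.
By symmetry the centroid is at mid-height, ȳ = 2.4 in.
All pieces are centred on the centroidal x-axis, so I = ΣĪ (holes subtracted) = 68.66 in⁴.
Repeating about the centroidal y-axis gives I_y = 199.2 in⁴.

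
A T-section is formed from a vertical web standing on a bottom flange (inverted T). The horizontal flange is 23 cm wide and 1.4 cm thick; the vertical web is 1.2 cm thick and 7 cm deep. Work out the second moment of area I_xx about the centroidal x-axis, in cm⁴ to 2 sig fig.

I_xx ≈ 160 cm⁴

Split into non-overlapping primitives; take the origin at the lower-left of the bounding box.
Flange: 23 × 1.4, A = 32.2 cm², y = 0.7 cm, Ī = 5.259 cm⁴.
Web: 1.2 × 7, A = 8.4 cm², y = 4.9 cm, Ī = 34.3 cm⁴.
Centroid: ȳ = ΣA·y / ΣA = 1.569 cm.
Transfer each piece to the centroidal x-axis using Ī + A·d² with d = y − 1.569:
  flange: d = -0.869 cm → contributes +29.57 cm⁴
  web: d = 3.331 cm → contributes +127.5 cm⁴
Total I = 157.1 cm⁴.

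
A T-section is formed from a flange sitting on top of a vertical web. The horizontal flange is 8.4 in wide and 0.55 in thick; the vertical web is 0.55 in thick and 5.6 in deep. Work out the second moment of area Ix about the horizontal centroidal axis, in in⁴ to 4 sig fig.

Decompose the section into non-overlapping parts with the origin at the bottom-left of its bounding rectangle.
Flange: 8.4 × 0.55, A = 4.62 in², y = 5.875 in, Ī = 0.116463 in⁴.
Web: 0.55 × 5.6, A = 3.08 in², y = 2.8 in, Ī = 8.04907 in⁴.
Centroid: ȳ = ΣA·y / ΣA = 4.645 in.
Transfer each piece to the horizontal centroidal axis using Ī + A·d² with d = y − 4.645:
  flange: d = 1.23 in → contributes +7.10606 in⁴
  web: d = -1.845 in → contributes +18.5335 in⁴
Total I = 25.6395 in⁴.

Ix ≈ 25.64 in⁴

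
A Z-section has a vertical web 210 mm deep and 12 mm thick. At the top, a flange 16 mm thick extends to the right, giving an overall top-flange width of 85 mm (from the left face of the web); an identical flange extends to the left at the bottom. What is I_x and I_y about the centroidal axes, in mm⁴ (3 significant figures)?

I_x ≈ 3.13 × 10⁷ mm⁴, I_y ≈ 5.29 × 10⁶ mm⁴

Treat the section as a set of non-overlapping primitives; coordinates are from the bounding-box lower-left.
Web: 12 × 210, A = 2 520 mm², y = 105 mm, Ī = 9 261 000 mm⁴.
Top flange (beyond web): 73 × 16, A = 1 168 mm², y = 202 mm, Ī = 24 917 mm⁴.
Bottom flange (beyond web): 73 × 16, A = 1 168 mm², y = 8 mm, Ī = 24 917 mm⁴.
Centroid: ȳ = ΣA·y / ΣA = 105 mm.
Transfer each piece to the centroidal x-axis using Ī + A·d² with d = y − 105:
  web: d = 0 mm → contributes +9 261 000 mm⁴
  top flange (beyond web): d = 97 mm → contributes +11 014 629 mm⁴
  bottom flange (beyond web): d = -97 mm → contributes +11 014 629 mm⁴
Total I = 31 290 259 mm⁴.
For the y-axis: x̄ = 79 mm.
Repeating about the centroidal y-axis gives I_y = 5 287 019 mm⁴.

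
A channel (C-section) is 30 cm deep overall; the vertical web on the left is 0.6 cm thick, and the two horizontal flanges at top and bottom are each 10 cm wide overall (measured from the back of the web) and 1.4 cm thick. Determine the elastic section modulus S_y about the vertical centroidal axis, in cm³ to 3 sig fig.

S_y ≈ 68.6 cm³

Break the section into simple shapes (no overlaps), measuring from the bottom-left corner of the bounding box.
Web: 0.6 × 30, A = 18 cm², x = 0.3 cm, Ī = 0.54 cm⁴.
Top flange (beyond web): 9.4 × 1.4, A = 13.16 cm², x = 5.3 cm, Ī = 96.901 cm⁴.
Bottom flange (beyond web): 9.4 × 1.4, A = 13.16 cm², x = 5.3 cm, Ī = 96.901 cm⁴.
Centroid: x̄ = ΣA·x / ΣA = 3.2693 cm.
Transfer each piece to the vertical centroidal axis using Ī + A·d² with d = x − 3.2693:
  web: d = -2.9693 cm → contributes +159.24 cm⁴
  top flange (beyond web): d = 2.0307 cm → contributes +151.17 cm⁴
  bottom flange (beyond web): d = 2.0307 cm → contributes +151.17 cm⁴
Total I = 461.58 cm⁴.
Extreme fibre distance c = 6.7307 cm; S = I/c = 68.579 cm³.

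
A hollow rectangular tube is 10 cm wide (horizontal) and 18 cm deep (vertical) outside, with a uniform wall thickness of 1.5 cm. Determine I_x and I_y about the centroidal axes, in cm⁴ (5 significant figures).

I_x ≈ 2891.3 cm⁴, I_y ≈ 1071.3 cm⁴

Break the section into simple shapes (no overlaps), measuring from the bottom-left corner of the bounding box.
Outer rectangle: 10 × 18, A = 180 cm², y = 9 cm, Ī = 4 860 cm⁴.
Inner void (subtracted): 7 × 15, A = 105 cm², y = 9 cm, Ī = 1968.75 cm⁴.
By symmetry the centroid is at mid-height, ȳ = 9 cm.
All pieces are centred on the centroidal x-axis, so I = ΣĪ (holes subtracted) = 2891.25 cm⁴.
Repeating about the centroidal y-axis gives I_y = 1071.25 cm⁴.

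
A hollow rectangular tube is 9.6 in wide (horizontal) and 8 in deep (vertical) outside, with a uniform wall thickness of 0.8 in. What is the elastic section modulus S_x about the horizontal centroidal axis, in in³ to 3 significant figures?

Decompose the section into non-overlapping parts with the origin at the bottom-left of its bounding rectangle.
Outer rectangle: 9.6 × 8, A = 76.8 in², y = 4 in, Ī = 409.6 in⁴.
Inner void (subtracted): 8 × 6.4, A = 51.2 in², y = 4 in, Ī = 174.76 in⁴.
By symmetry the centroid is at mid-height, ȳ = 4 in.
All pieces are centred on the horizontal centroidal axis, so I = ΣĪ (holes subtracted) = 234.84 in⁴.
Extreme fibre distance c = 4 in; S = I/c = 58.709 in³.

S_x ≈ 58.7 in³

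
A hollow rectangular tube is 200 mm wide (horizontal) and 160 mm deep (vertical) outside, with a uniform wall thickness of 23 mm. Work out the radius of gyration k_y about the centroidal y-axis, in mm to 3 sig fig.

k_y ≈ 70.6 mm

Break the section into simple shapes (no overlaps), measuring from the bottom-left corner of the bounding box.
Outer rectangle: 200 × 160, A = 32 000 mm², x = 100 mm, Ī = 106 666 667 mm⁴.
Inner void (subtracted): 154 × 114, A = 17 556 mm², x = 100 mm, Ī = 34 696 508 mm⁴.
By symmetry the centroid is at mid-width, x̄ = 100 mm.
All pieces are centred on the centroidal y-axis, so I = ΣĪ (holes subtracted) = 71 970 159 mm⁴.
Radius of gyration: k = √(I/A) = √(71 970 159 / 14 444) = 70.588 mm.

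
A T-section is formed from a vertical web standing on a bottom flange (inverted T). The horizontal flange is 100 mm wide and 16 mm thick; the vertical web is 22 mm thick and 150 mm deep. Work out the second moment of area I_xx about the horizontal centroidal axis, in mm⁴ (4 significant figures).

Decompose the section into non-overlapping parts with the origin at the bottom-left of its bounding rectangle.
Flange: 100 × 16, A = 1 600 mm², y = 8 mm, Ī = 34133.3 mm⁴.
Web: 22 × 150, A = 3 300 mm², y = 91 mm, Ī = 6 187 500 mm⁴.
Centroid: ȳ = ΣA·y / ΣA = 63.898 mm.
Transfer each piece to the horizontal centroidal axis using Ī + A·d² with d = y − 63.898:
  flange: d = -55.898 mm → contributes +5 033 464 mm⁴
  web: d = 27.102 mm → contributes +8 611 418 mm⁴
Total I = 13 644 882 mm⁴.

I_xx ≈ 1.364 × 10⁷ mm⁴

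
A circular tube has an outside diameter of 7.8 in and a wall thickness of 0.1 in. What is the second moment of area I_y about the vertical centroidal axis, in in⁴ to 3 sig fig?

Break the section into simple shapes (no overlaps), measuring from the bottom-left corner of the bounding box.
Outer circle: ⌀7.8, A = 47.784 in², x = 3.9 in, Ī = 181.7 in⁴.
Bore (subtracted): ⌀7.6, A = 45.365 in², x = 3.9 in, Ī = 163.77 in⁴.
By symmetry the centroid is at mid-width, x̄ = 3.9 in.
All pieces are centred on the vertical centroidal axis, so I = ΣĪ (holes subtracted) = 17.931 in⁴.

I_y ≈ 17.9 in⁴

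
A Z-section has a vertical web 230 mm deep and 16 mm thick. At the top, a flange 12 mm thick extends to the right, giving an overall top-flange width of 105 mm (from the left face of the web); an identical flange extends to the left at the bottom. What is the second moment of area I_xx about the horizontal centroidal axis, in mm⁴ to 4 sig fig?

Split into non-overlapping primitives; take the origin at the lower-left of the bounding box.
Web: 16 × 230, A = 3 680 mm², y = 115 mm, Ī = 16 222 667 mm⁴.
Top flange (beyond web): 89 × 12, A = 1 068 mm², y = 224 mm, Ī = 12 816 mm⁴.
Bottom flange (beyond web): 89 × 12, A = 1 068 mm², y = 6 mm, Ī = 12 816 mm⁴.
Centroid: ȳ = ΣA·y / ΣA = 115 mm.
Transfer each piece to the horizontal centroidal axis using Ī + A·d² with d = y − 115:
  web: d = 0 mm → contributes +16 222 667 mm⁴
  top flange (beyond web): d = 109 mm → contributes +12 701 724 mm⁴
  bottom flange (beyond web): d = -109 mm → contributes +12 701 724 mm⁴
Total I = 41 626 115 mm⁴.

I_xx ≈ 4.163 × 10⁷ mm⁴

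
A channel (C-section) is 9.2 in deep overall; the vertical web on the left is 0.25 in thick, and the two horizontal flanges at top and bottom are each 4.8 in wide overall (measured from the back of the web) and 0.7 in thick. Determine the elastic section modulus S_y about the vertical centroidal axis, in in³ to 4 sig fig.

S_y ≈ 7.121 in³

Decompose the section into non-overlapping parts with the origin at the bottom-left of its bounding rectangle.
Web: 0.25 × 9.2, A = 2.3 in², x = 0.125 in, Ī = 0.0119792 in⁴.
Top flange (beyond web): 4.55 × 0.7, A = 3.185 in², x = 2.525 in, Ī = 5.49479 in⁴.
Bottom flange (beyond web): 4.55 × 0.7, A = 3.185 in², x = 2.525 in, Ī = 5.49479 in⁴.
Centroid: x̄ = ΣA·x / ΣA = 1.88832 in.
Transfer each piece to the vertical centroidal axis using Ī + A·d² with d = x − 1.88832:
  web: d = -1.76332 in → contributes +7.16338 in⁴
  top flange (beyond web): d = 0.636678 in → contributes +6.78586 in⁴
  bottom flange (beyond web): d = 0.636678 in → contributes +6.78586 in⁴
Total I = 20.7351 in⁴.
Extreme fibre distance c = 2.91168 in; S = I/c = 7.12135 in³.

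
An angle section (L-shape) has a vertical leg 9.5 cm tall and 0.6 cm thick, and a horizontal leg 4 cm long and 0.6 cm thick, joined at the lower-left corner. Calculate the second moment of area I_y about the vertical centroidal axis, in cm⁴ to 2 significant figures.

Break the section into simple shapes (no overlaps), measuring from the bottom-left corner of the bounding box.
Vertical leg: 0.6 × 9.5, A = 5.7 cm², x = 0.3 cm, Ī = 0.171 cm⁴.
Horizontal leg (remainder): 3.4 × 0.6, A = 2.04 cm², x = 2.3 cm, Ī = 1.965 cm⁴.
Centroid: x̄ = ΣA·x / ΣA = 0.8271 cm.
Transfer each piece to the vertical centroidal axis using Ī + A·d² with d = x − 0.8271:
  vertical leg: d = -0.5271 cm → contributes +1.755 cm⁴
  horizontal leg (remainder): d = 1.473 cm → contributes +6.391 cm⁴
Total I = 8.146 cm⁴.

I_y ≈ 8.1 cm⁴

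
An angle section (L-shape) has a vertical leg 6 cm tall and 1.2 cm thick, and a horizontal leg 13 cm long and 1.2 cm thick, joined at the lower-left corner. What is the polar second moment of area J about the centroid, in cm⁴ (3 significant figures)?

Decompose the section into non-overlapping parts with the origin at the bottom-left of its bounding rectangle.
Vertical leg: 1.2 × 6, A = 7.2 cm², y = 3 cm, Ī = 21.6 cm⁴.
Horizontal leg (remainder): 11.8 × 1.2, A = 14.16 cm², y = 0.6 cm, Ī = 1.6992 cm⁴.
Centroid: ȳ = ΣA·y / ΣA = 1.409 cm.
Transfer each piece to the centroidal x-axis using Ī + A·d² with d = y − 1.409:
  vertical leg: d = 1.591 cm → contributes +39.825 cm⁴
  horizontal leg (remainder): d = -0.80899 cm → contributes +10.966 cm⁴
Total I = 50.792 cm⁴.
For the y-axis: x̄ = 4.909 cm.
Repeating about the centroidal y-axis gives I_y = 366.83 cm⁴.
Polar second moment: J = I_x + I_y = 417.62 cm⁴.

J ≈ 418 cm⁴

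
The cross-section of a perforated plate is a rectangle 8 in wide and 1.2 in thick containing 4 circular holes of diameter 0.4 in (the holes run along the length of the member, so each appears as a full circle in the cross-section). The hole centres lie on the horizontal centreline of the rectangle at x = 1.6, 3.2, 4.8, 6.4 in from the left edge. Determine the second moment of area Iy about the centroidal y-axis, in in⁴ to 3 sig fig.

Break the section into simple shapes (no overlaps), measuring from the bottom-left corner of the bounding box.
Plate: 8 × 1.2, A = 9.6 in², x = 4 in, Ī = 51.2 in⁴.
Hole 1 (subtracted): ⌀0.4, A = 0.12566 in², x = 1.6 in, Ī = 0.0012566 in⁴.
Hole 2 (subtracted): ⌀0.4, A = 0.12566 in², x = 3.2 in, Ī = 0.0012566 in⁴.
Hole 3 (subtracted): ⌀0.4, A = 0.12566 in², x = 4.8 in, Ī = 0.0012566 in⁴.
Hole 4 (subtracted): ⌀0.4, A = 0.12566 in², x = 6.4 in, Ī = 0.0012566 in⁴.
By symmetry the centroid is at mid-width, x̄ = 4 in.
Transfer each piece to the centroidal y-axis using Ī + A·d² with d = x − 4:
  plate: d = 0 in → contributes +51.2 in⁴
  hole 1: d = -2.4 in → contributes −0.72508 in⁴
  hole 2: d = -0.8 in → contributes −0.081681 in⁴
  hole 3: d = 0.8 in → contributes −0.081681 in⁴
  hole 4: d = 2.4 in → contributes −0.72508 in⁴
Total I = 49.586 in⁴.

Iy ≈ 49.6 in⁴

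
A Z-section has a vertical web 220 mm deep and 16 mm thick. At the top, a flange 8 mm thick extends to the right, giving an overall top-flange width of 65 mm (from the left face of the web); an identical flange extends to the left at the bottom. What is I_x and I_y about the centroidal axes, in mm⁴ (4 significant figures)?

I_x ≈ 2.301 × 10⁷ mm⁴, I_y ≈ 1.060 × 10⁶ mm⁴

Split into non-overlapping primitives; take the origin at the lower-left of the bounding box.
Web: 16 × 220, A = 3 520 mm², y = 110 mm, Ī = 14 197 333 mm⁴.
Top flange (beyond web): 49 × 8, A = 392 mm², y = 216 mm, Ī = 2090.67 mm⁴.
Bottom flange (beyond web): 49 × 8, A = 392 mm², y = 4 mm, Ī = 2090.67 mm⁴.
Centroid: ȳ = ΣA·y / ΣA = 110 mm.
Transfer each piece to the centroidal x-axis using Ī + A·d² with d = y − 110:
  web: d = 0 mm → contributes +14 197 333 mm⁴
  top flange (beyond web): d = 106 mm → contributes +4 406 603 mm⁴
  bottom flange (beyond web): d = -106 mm → contributes +4 406 603 mm⁴
Total I = 23 010 539 mm⁴.
For the y-axis: x̄ = 57 mm.
Repeating about the centroidal y-axis gives I_y = 1 060 059 mm⁴.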